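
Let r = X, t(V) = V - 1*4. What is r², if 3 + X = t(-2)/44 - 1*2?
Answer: 12769/484 ≈ 26.382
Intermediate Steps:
t(V) = -4 + V (t(V) = V - 4 = -4 + V)
X = -113/22 (X = -3 + ((-4 - 2)/44 - 1*2) = -3 + (-6*1/44 - 2) = -3 + (-3/22 - 2) = -3 - 47/22 = -113/22 ≈ -5.1364)
r = -113/22 ≈ -5.1364
r² = (-113/22)² = 12769/484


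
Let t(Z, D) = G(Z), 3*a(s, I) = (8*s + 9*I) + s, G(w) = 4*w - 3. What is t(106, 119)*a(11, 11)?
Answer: 27786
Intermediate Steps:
G(w) = -3 + 4*w
a(s, I) = 3*I + 3*s (a(s, I) = ((8*s + 9*I) + s)/3 = (9*I + 9*s)/3 = 3*I + 3*s)
t(Z, D) = -3 + 4*Z
t(106, 119)*a(11, 11) = (-3 + 4*106)*(3*11 + 3*11) = (-3 + 424)*(33 + 33) = 421*66 = 27786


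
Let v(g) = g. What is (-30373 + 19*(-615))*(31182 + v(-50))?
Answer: -1309349656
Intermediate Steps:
(-30373 + 19*(-615))*(31182 + v(-50)) = (-30373 + 19*(-615))*(31182 - 50) = (-30373 - 11685)*31132 = -42058*31132 = -1309349656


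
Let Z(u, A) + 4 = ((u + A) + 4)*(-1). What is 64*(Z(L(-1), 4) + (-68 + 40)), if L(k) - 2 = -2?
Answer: -2560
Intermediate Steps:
L(k) = 0 (L(k) = 2 - 2 = 0)
Z(u, A) = -8 - A - u (Z(u, A) = -4 + ((u + A) + 4)*(-1) = -4 + ((A + u) + 4)*(-1) = -4 + (4 + A + u)*(-1) = -4 + (-4 - A - u) = -8 - A - u)
64*(Z(L(-1), 4) + (-68 + 40)) = 64*((-8 - 1*4 - 1*0) + (-68 + 40)) = 64*((-8 - 4 + 0) - 28) = 64*(-12 - 28) = 64*(-40) = -2560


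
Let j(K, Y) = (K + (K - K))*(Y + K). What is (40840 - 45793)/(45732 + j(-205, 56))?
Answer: -4953/76277 ≈ -0.064934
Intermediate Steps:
j(K, Y) = K*(K + Y) (j(K, Y) = (K + 0)*(K + Y) = K*(K + Y))
(40840 - 45793)/(45732 + j(-205, 56)) = (40840 - 45793)/(45732 - 205*(-205 + 56)) = -4953/(45732 - 205*(-149)) = -4953/(45732 + 30545) = -4953/76277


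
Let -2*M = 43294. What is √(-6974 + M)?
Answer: I*√28621 ≈ 169.18*I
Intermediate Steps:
M = -21647 (M = -½*43294 = -21647)
√(-6974 + M) = √(-6974 - 21647) = √(-28621) = I*√28621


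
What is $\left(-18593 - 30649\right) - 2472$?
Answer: $-51714$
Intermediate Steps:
$\left(-18593 - 30649\right) - 2472 = -49242 - 2472 = -51714$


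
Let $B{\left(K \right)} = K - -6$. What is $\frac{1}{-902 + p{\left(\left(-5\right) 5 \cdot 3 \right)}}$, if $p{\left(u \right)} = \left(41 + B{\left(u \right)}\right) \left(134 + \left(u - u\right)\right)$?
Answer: $- \frac{1}{4654} \approx -0.00021487$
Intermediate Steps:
$B{\left(K \right)} = 6 + K$ ($B{\left(K \right)} = K + 6 = 6 + K$)
$p{\left(u \right)} = 6298 + 134 u$ ($p{\left(u \right)} = \left(41 + \left(6 + u\right)\right) \left(134 + \left(u - u\right)\right) = \left(47 + u\right) \left(134 + 0\right) = \left(47 + u\right) 134 = 6298 + 134 u$)
$\frac{1}{-902 + p{\left(\left(-5\right) 5 \cdot 3 \right)}} = \frac{1}{-902 + \left(6298 + 134 \left(-5\right) 5 \cdot 3\right)} = \frac{1}{-902 + \left(6298 + 134 \left(\left(-25\right) 3\right)\right)} = \frac{1}{-902 + \left(6298 + 134 \left(-75\right)\right)} = \frac{1}{-902 + \left(6298 - 10050\right)} = \frac{1}{-902 - 3752} = \frac{1}{-4654} = - \frac{1}{4654}$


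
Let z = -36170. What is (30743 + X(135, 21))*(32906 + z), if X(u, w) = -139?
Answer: -99891456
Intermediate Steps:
(30743 + X(135, 21))*(32906 + z) = (30743 - 139)*(32906 - 36170) = 30604*(-3264) = -99891456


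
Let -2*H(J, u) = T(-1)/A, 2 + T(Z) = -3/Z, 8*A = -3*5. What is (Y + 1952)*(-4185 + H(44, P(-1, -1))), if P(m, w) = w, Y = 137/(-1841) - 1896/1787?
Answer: -402869615355359/49348005 ≈ -8.1638e+6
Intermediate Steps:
Y = -3735355/3289867 (Y = 137*(-1/1841) - 1896*1/1787 = -137/1841 - 1896/1787 = -3735355/3289867 ≈ -1.1354)
A = -15/8 (A = (-3*5)/8 = (⅛)*(-15) = -15/8 ≈ -1.8750)
T(Z) = -2 - 3/Z
H(J, u) = 4/15 (H(J, u) = -(-2 - 3/(-1))/(2*(-15/8)) = -(-2 - 3*(-1))*(-8)/(2*15) = -(-2 + 3)*(-8)/(2*15) = -(-8)/(2*15) = -½*(-8/15) = 4/15)
(Y + 1952)*(-4185 + H(44, P(-1, -1))) = (-3735355/3289867 + 1952)*(-4185 + 4/15) = (6418085029/3289867)*(-62771/15) = -402869615355359/49348005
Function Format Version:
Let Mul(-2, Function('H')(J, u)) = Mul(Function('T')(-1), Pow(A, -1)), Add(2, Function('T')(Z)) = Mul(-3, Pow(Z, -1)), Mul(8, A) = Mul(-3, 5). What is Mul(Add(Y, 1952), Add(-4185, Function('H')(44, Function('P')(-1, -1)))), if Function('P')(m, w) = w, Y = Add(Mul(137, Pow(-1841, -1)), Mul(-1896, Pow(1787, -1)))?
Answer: Rational(-402869615355359, 49348005) ≈ -8.1638e+6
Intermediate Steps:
Y = Rational(-3735355, 3289867) (Y = Add(Mul(137, Rational(-1, 1841)), Mul(-1896, Rational(1, 1787))) = Add(Rational(-137, 1841), Rational(-1896, 1787)) = Rational(-3735355, 3289867) ≈ -1.1354)
A = Rational(-15, 8) (A = Mul(Rational(1, 8), Mul(-3, 5)) = Mul(Rational(1, 8), -15) = Rational(-15, 8) ≈ -1.8750)
Function('T')(Z) = Add(-2, Mul(-3, Pow(Z, -1)))
Function('H')(J, u) = Rational(4, 15) (Function('H')(J, u) = Mul(Rational(-1, 2), Mul(Add(-2, Mul(-3, Pow(-1, -1))), Pow(Rational(-15, 8), -1))) = Mul(Rational(-1, 2), Mul(Add(-2, Mul(-3, -1)), Rational(-8, 15))) = Mul(Rational(-1, 2), Mul(Add(-2, 3), Rational(-8, 15))) = Mul(Rational(-1, 2), Mul(1, Rational(-8, 15))) = Mul(Rational(-1, 2), Rational(-8, 15)) = Rational(4, 15))
Mul(Add(Y, 1952), Add(-4185, Function('H')(44, Function('P')(-1, -1)))) = Mul(Add(Rational(-3735355, 3289867), 1952), Add(-4185, Rational(4, 15))) = Mul(Rational(6418085029, 3289867), Rational(-62771, 15)) = Rational(-402869615355359, 49348005)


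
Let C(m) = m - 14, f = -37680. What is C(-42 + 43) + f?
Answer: -37693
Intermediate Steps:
C(m) = -14 + m
C(-42 + 43) + f = (-14 + (-42 + 43)) - 37680 = (-14 + 1) - 37680 = -13 - 37680 = -37693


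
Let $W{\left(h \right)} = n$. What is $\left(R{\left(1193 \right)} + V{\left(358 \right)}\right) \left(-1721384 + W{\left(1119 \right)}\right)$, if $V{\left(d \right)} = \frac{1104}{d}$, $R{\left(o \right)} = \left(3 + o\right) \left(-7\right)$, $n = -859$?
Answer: $\frac{2579982014748}{179} \approx 1.4413 \cdot 10^{10}$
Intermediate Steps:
$R{\left(o \right)} = -21 - 7 o$
$W{\left(h \right)} = -859$
$\left(R{\left(1193 \right)} + V{\left(358 \right)}\right) \left(-1721384 + W{\left(1119 \right)}\right) = \left(\left(-21 - 8351\right) + \frac{1104}{358}\right) \left(-1721384 - 859\right) = \left(\left(-21 - 8351\right) + 1104 \cdot \frac{1}{358}\right) \left(-1722243\right) = \left(-8372 + \frac{552}{179}\right) \left(-1722243\right) = \left(- \frac{1498036}{179}\right) \left(-1722243\right) = \frac{2579982014748}{179}$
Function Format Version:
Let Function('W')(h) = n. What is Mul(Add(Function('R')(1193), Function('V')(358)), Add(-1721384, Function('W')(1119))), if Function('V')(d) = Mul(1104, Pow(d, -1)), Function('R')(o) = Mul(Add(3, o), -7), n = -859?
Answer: Rational(2579982014748, 179) ≈ 1.4413e+10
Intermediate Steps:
Function('R')(o) = Add(-21, Mul(-7, o))
Function('W')(h) = -859
Mul(Add(Function('R')(1193), Function('V')(358)), Add(-1721384, Function('W')(1119))) = Mul(Add(Add(-21, Mul(-7, 1193)), Mul(1104, Pow(358, -1))), Add(-1721384, -859)) = Mul(Add(Add(-21, -8351), Mul(1104, Rational(1, 358))), -1722243) = Mul(Add(-8372, Rational(552, 179)), -1722243) = Mul(Rational(-1498036, 179), -1722243) = Rational(2579982014748, 179)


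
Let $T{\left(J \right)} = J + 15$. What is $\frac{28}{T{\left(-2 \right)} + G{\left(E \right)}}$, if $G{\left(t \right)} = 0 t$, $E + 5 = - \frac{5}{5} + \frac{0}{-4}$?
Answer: $\frac{28}{13} \approx 2.1538$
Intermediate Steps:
$T{\left(J \right)} = 15 + J$
$E = -6$ ($E = -5 + \left(- \frac{5}{5} + \frac{0}{-4}\right) = -5 + \left(\left(-5\right) \frac{1}{5} + 0 \left(- \frac{1}{4}\right)\right) = -5 + \left(-1 + 0\right) = -5 - 1 = -6$)
$G{\left(t \right)} = 0$
$\frac{28}{T{\left(-2 \right)} + G{\left(E \right)}} = \frac{28}{\left(15 - 2\right) + 0} = \frac{28}{13 + 0} = \frac{28}{13}$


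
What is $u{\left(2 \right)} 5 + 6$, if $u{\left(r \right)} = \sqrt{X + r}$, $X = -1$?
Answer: $11$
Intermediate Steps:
$u{\left(r \right)} = \sqrt{-1 + r}$
$u{\left(2 \right)} 5 + 6 = \sqrt{-1 + 2} \cdot 5 + 6 = \sqrt{1} \cdot 5 + 6 = 1 \cdot 5 + 6 = 5 + 6 = 11$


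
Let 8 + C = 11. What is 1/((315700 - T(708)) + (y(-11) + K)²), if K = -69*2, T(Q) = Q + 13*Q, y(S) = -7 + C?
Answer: 1/325952 ≈ 3.0679e-6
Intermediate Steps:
C = 3 (C = -8 + 11 = 3)
y(S) = -4 (y(S) = -7 + 3 = -4)
T(Q) = 14*Q
K = -138
1/((315700 - T(708)) + (y(-11) + K)²) = 1/((315700 - 14*708) + (-4 - 138)²) = 1/((315700 - 1*9912) + (-142)²) = 1/((315700 - 9912) + 20164) = 1/(305788 + 20164) = 1/325952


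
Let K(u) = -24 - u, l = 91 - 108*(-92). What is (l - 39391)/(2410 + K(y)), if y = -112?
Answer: -14682/1249 ≈ -11.755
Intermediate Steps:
l = 10027 (l = 91 + 9936 = 10027)
(l - 39391)/(2410 + K(y)) = (10027 - 39391)/(2410 + (-24 - 1*(-112))) = -29364/(2410 + (-24 + 112)) = -29364/(2410 + 88) = -29364/2498 = -29364*1/2498 = -14682/1249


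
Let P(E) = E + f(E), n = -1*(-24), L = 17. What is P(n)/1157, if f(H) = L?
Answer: 41/1157 ≈ 0.035436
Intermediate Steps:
n = 24
f(H) = 17
P(E) = 17 + E (P(E) = E + 17 = 17 + E)
P(n)/1157 = (17 + 24)/1157 = 41*(1/1157) = 41/1157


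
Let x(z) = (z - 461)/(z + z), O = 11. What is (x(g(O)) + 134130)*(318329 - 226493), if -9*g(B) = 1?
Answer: 12508522380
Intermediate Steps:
g(B) = -⅑ (g(B) = -⅑*1 = -⅑)
x(z) = (-461 + z)/(2*z) (x(z) = (-461 + z)/((2*z)) = (-461 + z)*(1/(2*z)) = (-461 + z)/(2*z))
(x(g(O)) + 134130)*(318329 - 226493) = ((-461 - ⅑)/(2*(-⅑)) + 134130)*(318329 - 226493) = ((½)*(-9)*(-4150/9) + 134130)*91836 = (2075 + 134130)*91836 = 136205*91836 = 12508522380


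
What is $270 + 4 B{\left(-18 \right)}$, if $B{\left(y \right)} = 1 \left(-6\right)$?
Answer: $246$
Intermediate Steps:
$B{\left(y \right)} = -6$
$270 + 4 B{\left(-18 \right)} = 270 + 4 \left(-6\right) = 270 - 24 = 246$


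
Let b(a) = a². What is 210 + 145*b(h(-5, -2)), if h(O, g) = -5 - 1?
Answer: 5430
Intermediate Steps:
h(O, g) = -6
210 + 145*b(h(-5, -2)) = 210 + 145*(-6)² = 210 + 145*36 = 210 + 5220 = 5430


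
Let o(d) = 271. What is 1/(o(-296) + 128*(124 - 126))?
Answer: 1/15 ≈ 0.066667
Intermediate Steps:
1/(o(-296) + 128*(124 - 126)) = 1/(271 + 128*(124 - 126)) = 1/(271 + 128*(-2)) = 1/(271 - 256) = 1/15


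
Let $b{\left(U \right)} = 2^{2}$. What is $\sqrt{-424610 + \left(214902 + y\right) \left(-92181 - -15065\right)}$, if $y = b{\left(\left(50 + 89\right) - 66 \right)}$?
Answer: $i \sqrt{16573115706} \approx 1.2874 \cdot 10^{5} i$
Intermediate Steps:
$b{\left(U \right)} = 4$
$y = 4$
$\sqrt{-424610 + \left(214902 + y\right) \left(-92181 - -15065\right)} = \sqrt{-424610 + \left(214902 + 4\right) \left(-92181 - -15065\right)} = \sqrt{-424610 + 214906 \left(-92181 + 15065\right)} = \sqrt{-424610 + 214906 \left(-77116\right)} = \sqrt{-424610 - 16572691096} = \sqrt{-16573115706} = i \sqrt{16573115706}$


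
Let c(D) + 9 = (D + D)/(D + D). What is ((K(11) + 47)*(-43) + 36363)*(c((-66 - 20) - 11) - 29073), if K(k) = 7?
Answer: -989946321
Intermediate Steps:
c(D) = -8 (c(D) = -9 + (D + D)/(D + D) = -9 + (2*D)/((2*D)) = -9 + (2*D)*(1/(2*D)) = -9 + 1 = -8)
((K(11) + 47)*(-43) + 36363)*(c((-66 - 20) - 11) - 29073) = ((7 + 47)*(-43) + 36363)*(-8 - 29073) = (54*(-43) + 36363)*(-29081) = (-2322 + 36363)*(-29081) = 34041*(-29081) = -989946321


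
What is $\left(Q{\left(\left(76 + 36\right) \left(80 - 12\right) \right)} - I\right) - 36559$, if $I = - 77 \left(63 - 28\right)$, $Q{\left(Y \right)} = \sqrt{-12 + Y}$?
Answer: $-33864 + 2 \sqrt{1901} \approx -33777.0$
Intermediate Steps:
$I = -2695$ ($I = \left(-77\right) 35 = -2695$)
$\left(Q{\left(\left(76 + 36\right) \left(80 - 12\right) \right)} - I\right) - 36559 = \left(\sqrt{-12 + \left(76 + 36\right) \left(80 - 12\right)} - -2695\right) - 36559 = \left(\sqrt{-12 + 112 \cdot 68} + 2695\right) - 36559 = \left(\sqrt{-12 + 7616} + 2695\right) - 36559 = \left(\sqrt{7604} + 2695\right) - 36559 = \left(2 \sqrt{1901} + 2695\right) - 36559 = \left(2695 + 2 \sqrt{1901}\right) - 36559 = -33864 + 2 \sqrt{1901}$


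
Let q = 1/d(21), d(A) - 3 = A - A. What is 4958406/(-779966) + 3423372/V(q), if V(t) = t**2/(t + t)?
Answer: 8010338816853/389983 ≈ 2.0540e+7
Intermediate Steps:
d(A) = 3 (d(A) = 3 + (A - A) = 3 + 0 = 3)
q = 1/3 ≈ 0.33333
V(t) = t/2 (V(t) = t**2/((2*t)) = (1/(2*t))*t**2 = t/2)
4958406/(-779966) + 3423372/V(q) = 4958406/(-779966) + 3423372/(((1/2)*(1/3))) = 4958406*(-1/779966) + 3423372/(1/6) = -2479203/389983 + 3423372*6 = -2479203/389983 + 20540232 = 8010338816853/389983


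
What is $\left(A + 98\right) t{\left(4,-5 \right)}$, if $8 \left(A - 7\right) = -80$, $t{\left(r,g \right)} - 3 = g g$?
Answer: $2660$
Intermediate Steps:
$t{\left(r,g \right)} = 3 + g^{2}$ ($t{\left(r,g \right)} = 3 + g g = 3 + g^{2}$)
$A = -3$ ($A = 7 + \frac{1}{8} \left(-80\right) = 7 - 10 = -3$)
$\left(A + 98\right) t{\left(4,-5 \right)} = \left(-3 + 98\right) \left(3 + \left(-5\right)^{2}\right) = 95 \left(3 + 25\right) = 95 \cdot 28 = 2660$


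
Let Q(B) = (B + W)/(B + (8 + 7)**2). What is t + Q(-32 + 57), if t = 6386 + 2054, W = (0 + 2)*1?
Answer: 2110027/250 ≈ 8440.1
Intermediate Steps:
W = 2 (W = 2*1 = 2)
Q(B) = (2 + B)/(225 + B) (Q(B) = (B + 2)/(B + (8 + 7)**2) = (2 + B)/(B + 15**2) = (2 + B)/(B + 225) = (2 + B)/(225 + B))
t = 8440
t + Q(-32 + 57) = 8440 + (2 + (-32 + 57))/(225 + (-32 + 57)) = 8440 + (2 + 25)/(225 + 25) = 8440 + 27/250 = 2110027/250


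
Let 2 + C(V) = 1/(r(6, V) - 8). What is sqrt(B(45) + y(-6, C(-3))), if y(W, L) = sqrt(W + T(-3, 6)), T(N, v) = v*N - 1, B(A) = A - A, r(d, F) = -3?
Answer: sqrt(5)*sqrt(I) ≈ 1.5811 + 1.5811*I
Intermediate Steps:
B(A) = 0
C(V) = -23/11 (C(V) = -2 + 1/(-3 - 8) = -2 + 1/(-11) = -2 - 1/11 = -23/11)
T(N, v) = -1 + N*v (T(N, v) = N*v - 1 = -1 + N*v)
y(W, L) = sqrt(-19 + W) (y(W, L) = sqrt(W + (-1 - 3*6)) = sqrt(W + (-1 - 18)) = sqrt(W - 19) = sqrt(-19 + W))
sqrt(B(45) + y(-6, C(-3))) = sqrt(0 + sqrt(-19 - 6)) = sqrt(0 + sqrt(-25)) = sqrt(0 + 5*I) = sqrt(5*I) = sqrt(5)*sqrt(I)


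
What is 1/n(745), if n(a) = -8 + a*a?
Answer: 1/555017 ≈ 1.8017e-6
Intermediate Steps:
n(a) = -8 + a**2
1/n(745) = 1/(-8 + 745**2) = 1/(-8 + 555025) = 1/555017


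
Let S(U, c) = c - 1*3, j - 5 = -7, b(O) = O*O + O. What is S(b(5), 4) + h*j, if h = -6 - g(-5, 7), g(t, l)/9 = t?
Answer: -77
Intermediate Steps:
g(t, l) = 9*t
b(O) = O + O**2 (b(O) = O**2 + O = O + O**2)
j = -2 (j = 5 - 7 = -2)
S(U, c) = -3 + c (S(U, c) = c - 3 = -3 + c)
h = 39 (h = -6 - 9*(-5) = -6 - 1*(-45) = -6 + 45 = 39)
S(b(5), 4) + h*j = (-3 + 4) + 39*(-2) = 1 - 78 = -77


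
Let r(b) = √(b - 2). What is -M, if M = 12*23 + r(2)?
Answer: -276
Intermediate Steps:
r(b) = √(-2 + b)
M = 276 (M = 12*23 + √(-2 + 2) = 276 + √0 = 276 + 0 = 276)
-M = -1*276 = -276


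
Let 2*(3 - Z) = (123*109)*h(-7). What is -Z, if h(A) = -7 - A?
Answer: -3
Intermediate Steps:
Z = 3 (Z = 3 - 123*109*(-7 - 1*(-7))/2 = 3 - 13407*(-7 + 7)/2 = 3 - 13407*0/2 = 3 - ½*0 = 3 + 0 = 3)
-Z = -1*3 = -3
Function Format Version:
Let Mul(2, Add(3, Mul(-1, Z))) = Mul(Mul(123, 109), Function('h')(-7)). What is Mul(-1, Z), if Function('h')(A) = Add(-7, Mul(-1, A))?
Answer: -3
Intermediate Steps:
Z = 3 (Z = Add(3, Mul(Rational(-1, 2), Mul(Mul(123, 109), Add(-7, Mul(-1, -7))))) = Add(3, Mul(Rational(-1, 2), Mul(13407, Add(-7, 7)))) = Add(3, Mul(Rational(-1, 2), Mul(13407, 0))) = Add(3, Mul(Rational(-1, 2), 0)) = Add(3, 0) = 3)
Mul(-1, Z) = Mul(-1, 3) = -3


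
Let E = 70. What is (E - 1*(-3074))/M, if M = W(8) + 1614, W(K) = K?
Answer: 1572/811 ≈ 1.9383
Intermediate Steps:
M = 1622 (M = 8 + 1614 = 1622)
(E - 1*(-3074))/M = (70 - 1*(-3074))/1622 = (70 + 3074)*(1/1622) = 3144*(1/1622) = 1572/811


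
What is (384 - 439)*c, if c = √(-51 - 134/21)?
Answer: -55*I*√25305/21 ≈ -416.63*I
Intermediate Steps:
c = I*√25305/21 (c = √(-51 - 134*1/21) = √(-51 - 134/21) = √(-1205/21) = I*√25305/21 ≈ 7.575*I)
(384 - 439)*c = (384 - 439)*(I*√25305/21) = -55*I*√25305/21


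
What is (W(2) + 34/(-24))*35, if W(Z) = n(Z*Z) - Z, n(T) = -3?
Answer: -2695/12 ≈ -224.58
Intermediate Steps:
W(Z) = -3 - Z
(W(2) + 34/(-24))*35 = ((-3 - 1*2) + 34/(-24))*35 = ((-3 - 2) + 34*(-1/24))*35 = (-5 - 17/12)*35 = -77/12*35 = -2695/12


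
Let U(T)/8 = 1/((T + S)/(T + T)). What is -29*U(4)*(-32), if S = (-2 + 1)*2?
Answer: 29696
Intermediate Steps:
S = -2 (S = -1*2 = -2)
U(T) = 16*T/(-2 + T) (U(T) = 8/(((T - 2)/(T + T))) = 8/(((-2 + T)/((2*T)))) = 8/(((-2 + T)*(1/(2*T)))) = 8/(((-2 + T)/(2*T))) = 8*(2*T/(-2 + T)) = 16*T/(-2 + T))
-29*U(4)*(-32) = -464*4/(-2 + 4)*(-32) = -464*4/2*(-32) = -29*32*(-32) = -928*(-32) = 29696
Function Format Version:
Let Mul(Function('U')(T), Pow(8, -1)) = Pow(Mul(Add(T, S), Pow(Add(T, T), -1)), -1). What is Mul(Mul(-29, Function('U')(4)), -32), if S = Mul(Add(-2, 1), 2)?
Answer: 29696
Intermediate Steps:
S = -2 (S = Mul(-1, 2) = -2)
Function('U')(T) = Mul(16, T, Pow(Add(-2, T), -1)) (Function('U')(T) = Mul(8, Pow(Mul(Add(T, -2), Pow(Add(T, T), -1)), -1)) = Mul(8, Pow(Mul(Add(-2, T), Pow(Mul(2, T), -1)), -1)) = Mul(8, Pow(Mul(Add(-2, T), Mul(Rational(1, 2), Pow(T, -1))), -1)) = Mul(8, Pow(Mul(Rational(1, 2), Pow(T, -1), Add(-2, T)), -1)) = Mul(8, Mul(2, T, Pow(Add(-2, T), -1))) = Mul(16, T, Pow(Add(-2, T), -1)))
Mul(Mul(-29, Function('U')(4)), -32) = Mul(Mul(-29, Mul(16, 4, Pow(Add(-2, 4), -1))), -32) = Mul(Mul(-29, Mul(16, 4, Pow(2, -1))), -32) = Mul(Mul(-29, Mul(16, 4, Rational(1, 2))), -32) = Mul(Mul(-29, 32), -32) = Mul(-928, -32) = 29696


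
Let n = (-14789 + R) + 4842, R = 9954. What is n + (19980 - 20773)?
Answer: -786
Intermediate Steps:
n = 7 (n = (-14789 + 9954) + 4842 = -4835 + 4842 = 7)
n + (19980 - 20773) = 7 + (19980 - 20773) = 7 - 793 = -786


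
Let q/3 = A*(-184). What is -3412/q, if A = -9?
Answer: -853/1242 ≈ -0.68680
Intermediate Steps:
q = 4968 (q = 3*(-9*(-184)) = 3*1656 = 4968)
-3412/q = -3412/4968 = -3412*1/4968 = -853/1242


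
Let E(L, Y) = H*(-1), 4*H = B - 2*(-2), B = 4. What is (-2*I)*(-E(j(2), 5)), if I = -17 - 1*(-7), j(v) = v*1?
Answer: 40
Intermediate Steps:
H = 2 (H = (4 - 2*(-2))/4 = (4 + 4)/4 = (¼)*8 = 2)
j(v) = v
E(L, Y) = -2 (E(L, Y) = 2*(-1) = -2)
I = -10 (I = -17 + 7 = -10)
(-2*I)*(-E(j(2), 5)) = (-2*(-10))*(-1*(-2)) = 20*2 = 40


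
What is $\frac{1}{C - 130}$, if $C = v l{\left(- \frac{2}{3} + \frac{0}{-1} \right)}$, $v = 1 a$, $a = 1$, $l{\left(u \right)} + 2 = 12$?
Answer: $- \frac{1}{120} \approx -0.0083333$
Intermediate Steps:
$l{\left(u \right)} = 10$ ($l{\left(u \right)} = -2 + 12 = 10$)
$v = 1$ ($v = 1 \cdot 1 = 1$)
$C = 10$ ($C = 1 \cdot 10 = 10$)
$\frac{1}{C - 130} = \frac{1}{10 - 130} = \frac{1}{-120} = - \frac{1}{120}$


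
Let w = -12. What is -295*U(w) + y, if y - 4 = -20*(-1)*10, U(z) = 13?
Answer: -3631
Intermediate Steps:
y = 204 (y = 4 - 20*(-1)*10 = 4 - 5*(-4)*10 = 4 + 20*10 = 4 + 200 = 204)
-295*U(w) + y = -295*13 + 204 = -3835 + 204 = -3631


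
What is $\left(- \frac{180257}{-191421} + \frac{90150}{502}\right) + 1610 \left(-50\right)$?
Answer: $- \frac{3859083469418}{48046671} \approx -80320.0$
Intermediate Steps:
$\left(- \frac{180257}{-191421} + \frac{90150}{502}\right) + 1610 \left(-50\right) = \left(\left(-180257\right) \left(- \frac{1}{191421}\right) + 90150 \cdot \frac{1}{502}\right) - 80500 = \left(\frac{180257}{191421} + \frac{45075}{251}\right) - 80500 = \frac{8673546082}{48046671} - 80500 = - \frac{3859083469418}{48046671}$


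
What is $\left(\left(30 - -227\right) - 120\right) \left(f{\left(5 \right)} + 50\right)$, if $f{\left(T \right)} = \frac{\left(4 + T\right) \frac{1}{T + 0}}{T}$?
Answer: $\frac{172483}{25} \approx 6899.3$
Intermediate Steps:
$f{\left(T \right)} = \frac{4 + T}{T^{2}}$ ($f{\left(T \right)} = \frac{\left(4 + T\right) \frac{1}{T}}{T} = \frac{\frac{1}{T} \left(4 + T\right)}{T} = \frac{4 + T}{T^{2}}$)
$\left(\left(30 - -227\right) - 120\right) \left(f{\left(5 \right)} + 50\right) = \left(\left(30 - -227\right) - 120\right) \left(\frac{4 + 5}{25} + 50\right) = \left(\left(30 + 227\right) - 120\right) \left(\frac{1}{25} \cdot 9 + 50\right) = \left(257 - 120\right) \left(\frac{9}{25} + 50\right) = 137 \cdot \frac{1259}{25} = \frac{172483}{25}$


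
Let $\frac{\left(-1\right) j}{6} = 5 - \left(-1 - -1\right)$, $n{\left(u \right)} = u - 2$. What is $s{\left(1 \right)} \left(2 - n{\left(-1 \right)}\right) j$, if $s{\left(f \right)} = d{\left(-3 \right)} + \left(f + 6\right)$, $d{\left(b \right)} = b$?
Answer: $-600$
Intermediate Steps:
$n{\left(u \right)} = -2 + u$
$j = -30$ ($j = - 6 \left(5 - \left(-1 - -1\right)\right) = - 6 \left(5 - \left(-1 + 1\right)\right) = - 6 \left(5 - 0\right) = - 6 \left(5 + 0\right) = \left(-6\right) 5 = -30$)
$s{\left(f \right)} = 3 + f$ ($s{\left(f \right)} = -3 + \left(f + 6\right) = -3 + \left(6 + f\right) = 3 + f$)
$s{\left(1 \right)} \left(2 - n{\left(-1 \right)}\right) j = \left(3 + 1\right) \left(2 - \left(-2 - 1\right)\right) \left(-30\right) = 4 \left(2 - -3\right) \left(-30\right) = 4 \left(2 + 3\right) \left(-30\right) = 4 \cdot 5 \left(-30\right) = 20 \left(-30\right) = -600$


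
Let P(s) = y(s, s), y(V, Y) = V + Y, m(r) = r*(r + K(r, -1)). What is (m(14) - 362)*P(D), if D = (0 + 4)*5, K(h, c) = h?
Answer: 1200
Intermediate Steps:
m(r) = 2*r**2 (m(r) = r*(r + r) = r*(2*r) = 2*r**2)
D = 20 (D = 4*5 = 20)
P(s) = 2*s (P(s) = s + s = 2*s)
(m(14) - 362)*P(D) = (2*14**2 - 362)*(2*20) = (2*196 - 362)*40 = (392 - 362)*40 = 30*40 = 1200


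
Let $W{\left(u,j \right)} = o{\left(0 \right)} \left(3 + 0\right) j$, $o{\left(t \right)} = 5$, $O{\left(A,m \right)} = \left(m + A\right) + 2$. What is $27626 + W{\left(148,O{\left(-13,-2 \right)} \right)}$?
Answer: $27431$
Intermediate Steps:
$O{\left(A,m \right)} = 2 + A + m$ ($O{\left(A,m \right)} = \left(A + m\right) + 2 = 2 + A + m$)
$W{\left(u,j \right)} = 15 j$ ($W{\left(u,j \right)} = 5 \left(3 + 0\right) j = 5 \cdot 3 j = 15 j$)
$27626 + W{\left(148,O{\left(-13,-2 \right)} \right)} = 27626 + 15 \left(2 - 13 - 2\right) = 27626 + 15 \left(-13\right) = 27626 - 195 = 27431$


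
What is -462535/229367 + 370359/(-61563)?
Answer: -37807724986/4706840207 ≈ -8.0325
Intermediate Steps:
-462535/229367 + 370359/(-61563) = -462535*1/229367 + 370359*(-1/61563) = -462535/229367 - 123453/20521 = -37807724986/4706840207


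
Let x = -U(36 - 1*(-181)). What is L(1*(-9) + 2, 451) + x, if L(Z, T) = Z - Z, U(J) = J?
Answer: -217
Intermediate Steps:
x = -217 (x = -(36 - 1*(-181)) = -(36 + 181) = -1*217 = -217)
L(Z, T) = 0
L(1*(-9) + 2, 451) + x = 0 - 217 = -217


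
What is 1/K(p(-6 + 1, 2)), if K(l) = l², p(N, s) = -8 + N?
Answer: 1/169 ≈ 0.0059172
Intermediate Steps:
1/K(p(-6 + 1, 2)) = 1/((-8 + (-6 + 1))²) = 1/((-8 - 5)²) = 1/((-13)²) = 1/169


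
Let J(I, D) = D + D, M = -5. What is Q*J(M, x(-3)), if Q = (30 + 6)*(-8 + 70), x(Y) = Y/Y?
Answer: 4464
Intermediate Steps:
x(Y) = 1
Q = 2232 (Q = 36*62 = 2232)
J(I, D) = 2*D
Q*J(M, x(-3)) = 2232*(2*1) = 2232*2 = 4464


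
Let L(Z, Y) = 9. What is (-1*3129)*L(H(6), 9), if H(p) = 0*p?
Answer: -28161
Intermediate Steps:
H(p) = 0
(-1*3129)*L(H(6), 9) = -1*3129*9 = -3129*9 = -28161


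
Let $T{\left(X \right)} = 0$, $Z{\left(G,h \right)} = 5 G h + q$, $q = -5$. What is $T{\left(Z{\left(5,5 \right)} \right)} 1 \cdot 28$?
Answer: $0$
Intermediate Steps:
$Z{\left(G,h \right)} = -5 + 5 G h$ ($Z{\left(G,h \right)} = 5 G h - 5 = -5 + 5 G h$)
$T{\left(Z{\left(5,5 \right)} \right)} 1 \cdot 28 = 0 \cdot 1 \cdot 28 = 0 \cdot 28 = 0$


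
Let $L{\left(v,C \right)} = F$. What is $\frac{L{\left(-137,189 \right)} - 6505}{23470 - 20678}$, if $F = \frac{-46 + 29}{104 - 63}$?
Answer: $- \frac{133361}{57236} \approx -2.33$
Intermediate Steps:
$F = - \frac{17}{41} \approx -0.41463$
$L{\left(v,C \right)} = - \frac{17}{41}$
$\frac{L{\left(-137,189 \right)} - 6505}{23470 - 20678} = \frac{- \frac{17}{41} - 6505}{23470 - 20678} = - \frac{266722}{41 \cdot 2792} = \left(- \frac{266722}{41}\right) \frac{1}{2792} = - \frac{133361}{57236}$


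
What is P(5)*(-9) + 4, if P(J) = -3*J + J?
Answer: 94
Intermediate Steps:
P(J) = -2*J
P(5)*(-9) + 4 = -2*5*(-9) + 4 = -10*(-9) + 4 = 90 + 4 = 94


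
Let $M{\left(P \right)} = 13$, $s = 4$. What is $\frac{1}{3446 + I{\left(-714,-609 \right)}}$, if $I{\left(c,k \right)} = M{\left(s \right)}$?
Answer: $\frac{1}{3459} \approx 0.0002891$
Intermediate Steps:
$I{\left(c,k \right)} = 13$
$\frac{1}{3446 + I{\left(-714,-609 \right)}} = \frac{1}{3446 + 13} = \frac{1}{3459}$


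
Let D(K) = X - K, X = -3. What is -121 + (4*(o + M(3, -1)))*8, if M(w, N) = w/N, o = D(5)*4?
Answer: -1241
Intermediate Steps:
D(K) = -3 - K
o = -32 (o = (-3 - 1*5)*4 = (-3 - 5)*4 = -8*4 = -32)
-121 + (4*(o + M(3, -1)))*8 = -121 + (4*(-32 + 3/(-1)))*8 = -121 + (4*(-32 + 3*(-1)))*8 = -121 + (4*(-32 - 3))*8 = -121 + (4*(-35))*8 = -121 - 140*8 = -121 - 1120 = -1241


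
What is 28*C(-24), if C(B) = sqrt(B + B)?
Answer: 112*I*sqrt(3) ≈ 193.99*I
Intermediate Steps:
C(B) = sqrt(2)*sqrt(B) (C(B) = sqrt(2*B) = sqrt(2)*sqrt(B))
28*C(-24) = 28*(sqrt(2)*sqrt(-24)) = 28*(sqrt(2)*(2*I*sqrt(6))) = 28*(4*I*sqrt(3)) = 112*I*sqrt(3)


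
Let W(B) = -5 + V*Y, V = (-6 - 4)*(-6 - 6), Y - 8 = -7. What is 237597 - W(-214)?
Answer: 237482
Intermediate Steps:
Y = 1 (Y = 8 - 7 = 1)
V = 120 (V = -10*(-12) = 120)
W(B) = 115 (W(B) = -5 + 120*1 = -5 + 120 = 115)
237597 - W(-214) = 237597 - 1*115 = 237597 - 115 = 237482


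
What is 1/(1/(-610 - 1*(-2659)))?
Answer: 2049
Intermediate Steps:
1/(1/(-610 - 1*(-2659))) = 1/(1/(-610 + 2659)) = 1/(1/2049) = 2049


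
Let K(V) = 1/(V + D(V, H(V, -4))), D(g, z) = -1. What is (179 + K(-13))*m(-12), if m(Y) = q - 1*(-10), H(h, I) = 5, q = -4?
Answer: 7515/7 ≈ 1073.6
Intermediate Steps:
m(Y) = 6 (m(Y) = -4 - 1*(-10) = -4 + 10 = 6)
K(V) = 1/(-1 + V) (K(V) = 1/(V - 1) = 1/(-1 + V))
(179 + K(-13))*m(-12) = (179 + 1/(-1 - 13))*6 = (179 + 1/(-14))*6 = (179 - 1/14)*6 = (2505/14)*6 = 7515/7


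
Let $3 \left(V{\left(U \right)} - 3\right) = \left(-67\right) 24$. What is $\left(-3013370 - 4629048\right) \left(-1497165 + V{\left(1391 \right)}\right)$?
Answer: $11446034153764$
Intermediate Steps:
$V{\left(U \right)} = -533$ ($V{\left(U \right)} = 3 + \frac{\left(-67\right) 24}{3} = 3 + \frac{1}{3} \left(-1608\right) = 3 - 536 = -533$)
$\left(-3013370 - 4629048\right) \left(-1497165 + V{\left(1391 \right)}\right) = \left(-3013370 - 4629048\right) \left(-1497165 - 533\right) = \left(-7642418\right) \left(-1497698\right) = 11446034153764$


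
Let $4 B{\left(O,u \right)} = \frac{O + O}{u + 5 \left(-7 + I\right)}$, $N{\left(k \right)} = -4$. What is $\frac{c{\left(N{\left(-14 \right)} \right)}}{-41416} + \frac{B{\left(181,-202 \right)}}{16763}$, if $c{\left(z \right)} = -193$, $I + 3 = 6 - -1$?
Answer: $\frac{22525905}{4859794856} \approx 0.0046352$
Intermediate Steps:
$I = 4$ ($I = -3 + \left(6 - -1\right) = -3 + \left(6 + 1\right) = -3 + 7 = 4$)
$B{\left(O,u \right)} = \frac{O}{2 \left(-15 + u\right)}$ ($B{\left(O,u \right)} = \frac{\left(O + O\right) \frac{1}{u + 5 \left(-7 + 4\right)}}{4} = \frac{2 O \frac{1}{u + 5 \left(-3\right)}}{4} = \frac{2 O \frac{1}{u - 15}}{4} = \frac{2 O \frac{1}{-15 + u}}{4} = \frac{O}{2 \left(-15 + u\right)}$)
$\frac{c{\left(N{\left(-14 \right)} \right)}}{-41416} + \frac{B{\left(181,-202 \right)}}{16763} = - \frac{193}{-41416} + \frac{\frac{1}{2} \cdot 181 \frac{1}{-15 - 202}}{16763} = \left(-193\right) \left(- \frac{1}{41416}\right) + \frac{1}{2} \cdot 181 \frac{1}{-217} \cdot \frac{1}{16763} = \frac{193}{41416} + \frac{1}{2} \cdot 181 \left(- \frac{1}{217}\right) \frac{1}{16763} = \frac{193}{41416} - \frac{181}{7275142} = \frac{22525905}{4859794856}$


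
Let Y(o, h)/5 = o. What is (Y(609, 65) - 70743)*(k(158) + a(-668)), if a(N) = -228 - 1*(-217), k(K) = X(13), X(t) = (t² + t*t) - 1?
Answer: -22069548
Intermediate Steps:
Y(o, h) = 5*o
X(t) = -1 + 2*t² (X(t) = (t² + t²) - 1 = 2*t² - 1 = -1 + 2*t²)
k(K) = 337 (k(K) = -1 + 2*13² = -1 + 2*169 = -1 + 338 = 337)
a(N) = -11 (a(N) = -228 + 217 = -11)
(Y(609, 65) - 70743)*(k(158) + a(-668)) = (5*609 - 70743)*(337 - 11) = (3045 - 70743)*326 = -67698*326 = -22069548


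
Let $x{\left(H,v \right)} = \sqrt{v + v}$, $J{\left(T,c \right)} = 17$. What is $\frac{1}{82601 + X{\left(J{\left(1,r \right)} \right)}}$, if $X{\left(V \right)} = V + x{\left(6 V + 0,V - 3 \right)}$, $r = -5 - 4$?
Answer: $\frac{41309}{3412866948} - \frac{\sqrt{7}}{3412866948} \approx 1.2103 \cdot 10^{-5}$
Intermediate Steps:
$r = -9$
$x{\left(H,v \right)} = \sqrt{2} \sqrt{v}$ ($x{\left(H,v \right)} = \sqrt{2 v} = \sqrt{2} \sqrt{v}$)
$X{\left(V \right)} = V + \sqrt{2} \sqrt{-3 + V}$ ($X{\left(V \right)} = V + \sqrt{2} \sqrt{V - 3} = V + \sqrt{2} \sqrt{-3 + V}$)
$\frac{1}{82601 + X{\left(J{\left(1,r \right)} \right)}} = \frac{1}{82601 + \left(17 + \sqrt{-6 + 2 \cdot 17}\right)} = \frac{1}{82601 + \left(17 + \sqrt{-6 + 34}\right)} = \frac{1}{82601 + \left(17 + \sqrt{28}\right)} = \frac{1}{82601 + \left(17 + 2 \sqrt{7}\right)} = \frac{1}{82618 + 2 \sqrt{7}}$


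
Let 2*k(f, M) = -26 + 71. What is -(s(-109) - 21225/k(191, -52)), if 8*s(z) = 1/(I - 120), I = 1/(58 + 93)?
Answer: 410214613/434856 ≈ 943.33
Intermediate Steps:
I = 1/151 ≈ 0.0066225
k(f, M) = 45/2 (k(f, M) = (-26 + 71)/2 = (1/2)*45 = 45/2)
s(z) = -151/144952 (s(z) = 1/(8*(1/151 - 120)) = 1/(8*(-18119/151)) = (1/8)*(-151/18119) = -151/144952)
-(s(-109) - 21225/k(191, -52)) = -(-151/144952 - 21225/45/2) = -(-151/144952 - 21225*2/45) = -(-151/144952 - 1*2830/3) = -(-151/144952 - 2830/3) = -1*(-410214613/434856) = 410214613/434856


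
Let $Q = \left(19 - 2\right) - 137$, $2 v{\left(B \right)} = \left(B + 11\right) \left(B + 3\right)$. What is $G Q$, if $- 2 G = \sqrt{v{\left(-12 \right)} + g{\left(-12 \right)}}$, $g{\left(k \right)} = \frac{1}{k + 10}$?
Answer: $120$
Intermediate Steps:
$v{\left(B \right)} = \frac{\left(3 + B\right) \left(11 + B\right)}{2}$ ($v{\left(B \right)} = \frac{\left(B + 11\right) \left(B + 3\right)}{2} = \frac{\left(11 + B\right) \left(3 + B\right)}{2} = \frac{\left(3 + B\right) \left(11 + B\right)}{2}$)
$g{\left(k \right)} = \frac{1}{10 + k}$
$G = -1$ ($G = - \frac{\sqrt{\left(\frac{33}{2} + \frac{\left(-12\right)^{2}}{2} + 7 \left(-12\right)\right) + \frac{1}{10 - 12}}}{2} = - \frac{\sqrt{\left(\frac{33}{2} + \frac{1}{2} \cdot 144 - 84\right) + \frac{1}{-2}}}{2} = - \frac{\sqrt{\left(\frac{33}{2} + 72 - 84\right) - \frac{1}{2}}}{2} = - \frac{\sqrt{\frac{9}{2} - \frac{1}{2}}}{2} = - \frac{\sqrt{4}}{2} = \left(- \frac{1}{2}\right) 2 = -1$)
$Q = -120$ ($Q = 17 - 137 = -120$)
$G Q = \left(-1\right) \left(-120\right) = 120$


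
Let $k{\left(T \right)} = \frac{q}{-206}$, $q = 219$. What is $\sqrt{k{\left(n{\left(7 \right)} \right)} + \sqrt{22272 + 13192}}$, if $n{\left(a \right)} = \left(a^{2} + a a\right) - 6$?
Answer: $\frac{\sqrt{-45114 + 84872 \sqrt{8866}}}{206} \approx 13.684$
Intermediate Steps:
$n{\left(a \right)} = -6 + 2 a^{2}$ ($n{\left(a \right)} = \left(a^{2} + a^{2}\right) - 6 = 2 a^{2} - 6 = -6 + 2 a^{2}$)
$k{\left(T \right)} = - \frac{219}{206}$ ($k{\left(T \right)} = \frac{219}{-206} = 219 \left(- \frac{1}{206}\right) = - \frac{219}{206}$)
$\sqrt{k{\left(n{\left(7 \right)} \right)} + \sqrt{22272 + 13192}} = \sqrt{- \frac{219}{206} + \sqrt{22272 + 13192}} = \sqrt{- \frac{219}{206} + \sqrt{35464}} = \sqrt{- \frac{219}{206} + 2 \sqrt{8866}}$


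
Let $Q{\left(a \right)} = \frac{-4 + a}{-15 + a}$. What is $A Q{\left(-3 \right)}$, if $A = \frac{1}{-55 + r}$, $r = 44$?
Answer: $- \frac{7}{198} \approx -0.035354$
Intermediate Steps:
$A = - \frac{1}{11}$ ($A = \frac{1}{-55 + 44} = \frac{1}{-11} = - \frac{1}{11} \approx -0.090909$)
$Q{\left(a \right)} = \frac{-4 + a}{-15 + a}$
$A Q{\left(-3 \right)} = - \frac{\frac{1}{-15 - 3} \left(-4 - 3\right)}{11} = - \frac{\frac{1}{-18} \left(-7\right)}{11} = - \frac{\left(- \frac{1}{18}\right) \left(-7\right)}{11} = \left(- \frac{1}{11}\right) \frac{7}{18} = - \frac{7}{198}$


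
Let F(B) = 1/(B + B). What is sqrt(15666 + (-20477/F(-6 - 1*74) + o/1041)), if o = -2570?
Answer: 2*sqrt(891865001274)/1041 ≈ 1814.4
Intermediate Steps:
F(B) = 1/(2*B)
sqrt(15666 + (-20477/F(-6 - 1*74) + o/1041)) = sqrt(15666 + (-20477/(1/(2*(-6 - 1*74))) - 2570/1041)) = sqrt(15666 + (-20477/(1/(2*(-6 - 74))) - 2570*1/1041)) = sqrt(15666 + (-20477/((1/2)/(-80)) - 2570/1041)) = sqrt(15666 + (-20477/((1/2)*(-1/80)) - 2570/1041)) = sqrt(15666 + (-20477/(-1/160) - 2570/1041)) = sqrt(15666 + (-20477*(-160) - 2570/1041)) = sqrt(15666 + (3276320 - 2570/1041)) = sqrt(15666 + 3410646550/1041) = sqrt(3426954856/1041) = 2*sqrt(891865001274)/1041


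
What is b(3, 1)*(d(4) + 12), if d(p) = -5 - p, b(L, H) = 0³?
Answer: 0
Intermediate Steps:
b(L, H) = 0
b(3, 1)*(d(4) + 12) = 0*((-5 - 1*4) + 12) = 0*((-5 - 4) + 12) = 0*(-9 + 12) = 0*3 = 0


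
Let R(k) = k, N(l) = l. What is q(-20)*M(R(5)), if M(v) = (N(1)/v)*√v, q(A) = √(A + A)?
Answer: 2*I*√2 ≈ 2.8284*I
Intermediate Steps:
q(A) = √2*√A (q(A) = √(2*A) = √2*√A)
M(v) = v^(-½) (M(v) = (1/v)*√v = √v/v = v^(-½))
q(-20)*M(R(5)) = (√2*√(-20))/√5 = (√2*(2*I*√5))*(√5/5) = (2*I*√10)*(√5/5) = 2*I*√2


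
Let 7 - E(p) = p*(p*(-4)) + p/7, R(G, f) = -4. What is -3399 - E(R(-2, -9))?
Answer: -24294/7 ≈ -3470.6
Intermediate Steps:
E(p) = 7 + 4*p² - p/7 (E(p) = 7 - (p*(p*(-4)) + p/7) = 7 - (p*(-4*p) + p*(⅐)) = 7 - (-4*p² + p/7) = 7 + (4*p² - p/7) = 7 + 4*p² - p/7)
-3399 - E(R(-2, -9)) = -3399 - (7 + 4*(-4)² - ⅐*(-4)) = -3399 - (7 + 4*16 + 4/7) = -3399 - (7 + 64 + 4/7) = -3399 - 1*501/7 = -3399 - 501/7 = -24294/7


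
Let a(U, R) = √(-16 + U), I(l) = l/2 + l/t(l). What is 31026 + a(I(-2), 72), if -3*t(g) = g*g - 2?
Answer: 31026 + I*√14 ≈ 31026.0 + 3.7417*I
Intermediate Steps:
t(g) = ⅔ - g²/3 (t(g) = -(g*g - 2)/3 = -(g² - 2)/3 = -(-2 + g²)/3 = ⅔ - g²/3)
I(l) = l/2 + l/(⅔ - l²/3)
31026 + a(I(-2), 72) = 31026 + √(-16 + (½)*(-2)*(-8 + (-2)²)/(-2 + (-2)²)) = 31026 + √(-16 + (½)*(-2)*(-8 + 4)/(-2 + 4)) = 31026 + √(-16 + (½)*(-2)*(-4)/2) = 31026 + √(-16 + (½)*(-2)*(½)*(-4)) = 31026 + √(-16 + 2) = 31026 + √(-14) = 31026 + I*√14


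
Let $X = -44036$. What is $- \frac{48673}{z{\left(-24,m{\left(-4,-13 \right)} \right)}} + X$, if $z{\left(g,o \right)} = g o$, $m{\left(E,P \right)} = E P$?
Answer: $- \frac{54908255}{1248} \approx -43997.0$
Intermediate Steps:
$- \frac{48673}{z{\left(-24,m{\left(-4,-13 \right)} \right)}} + X = - \frac{48673}{\left(-24\right) \left(\left(-4\right) \left(-13\right)\right)} - 44036 = - \frac{48673}{\left(-24\right) 52} - 44036 = - \frac{48673}{-1248} - 44036 = \left(-48673\right) \left(- \frac{1}{1248}\right) - 44036 = \frac{48673}{1248} - 44036 = - \frac{54908255}{1248}$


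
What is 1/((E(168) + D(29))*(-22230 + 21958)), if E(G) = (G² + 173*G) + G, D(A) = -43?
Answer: -1/15616336 ≈ -6.4035e-8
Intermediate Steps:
E(G) = G² + 174*G
1/((E(168) + D(29))*(-22230 + 21958)) = 1/((168*(174 + 168) - 43)*(-22230 + 21958)) = 1/((168*342 - 43)*(-272)) = 1/((57456 - 43)*(-272)) = 1/(57413*(-272)) = 1/(-15616336) = -1/15616336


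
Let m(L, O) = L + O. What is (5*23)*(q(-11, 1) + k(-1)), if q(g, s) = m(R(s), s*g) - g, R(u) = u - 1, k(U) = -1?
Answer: -115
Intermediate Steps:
R(u) = -1 + u
q(g, s) = -1 + s - g + g*s (q(g, s) = ((-1 + s) + s*g) - g = ((-1 + s) + g*s) - g = (-1 + s + g*s) - g = -1 + s - g + g*s)
(5*23)*(q(-11, 1) + k(-1)) = (5*23)*((-1 + 1 - 1*(-11) - 11*1) - 1) = 115*((-1 + 1 + 11 - 11) - 1) = 115*(0 - 1) = 115*(-1) = -115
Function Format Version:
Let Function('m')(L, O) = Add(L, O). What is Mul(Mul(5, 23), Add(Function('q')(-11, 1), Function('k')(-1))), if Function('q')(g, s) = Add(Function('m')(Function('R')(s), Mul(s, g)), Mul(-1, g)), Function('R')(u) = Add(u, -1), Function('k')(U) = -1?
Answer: -115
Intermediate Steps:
Function('R')(u) = Add(-1, u)
Function('q')(g, s) = Add(-1, s, Mul(-1, g), Mul(g, s)) (Function('q')(g, s) = Add(Add(Add(-1, s), Mul(s, g)), Mul(-1, g)) = Add(Add(Add(-1, s), Mul(g, s)), Mul(-1, g)) = Add(Add(-1, s, Mul(g, s)), Mul(-1, g)) = Add(-1, s, Mul(-1, g), Mul(g, s)))
Mul(Mul(5, 23), Add(Function('q')(-11, 1), Function('k')(-1))) = Mul(Mul(5, 23), Add(Add(-1, 1, Mul(-1, -11), Mul(-11, 1)), -1)) = Mul(115, Add(Add(-1, 1, 11, -11), -1)) = Mul(115, Add(0, -1)) = Mul(115, -1) = -115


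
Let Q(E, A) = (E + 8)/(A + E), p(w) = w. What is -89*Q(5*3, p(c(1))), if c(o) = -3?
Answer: -2047/12 ≈ -170.58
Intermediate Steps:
Q(E, A) = (8 + E)/(A + E)
-89*Q(5*3, p(c(1))) = -89*(8 + 5*3)/(-3 + 5*3) = -89*(8 + 15)/(-3 + 15) = -89*23/12 = -2047/12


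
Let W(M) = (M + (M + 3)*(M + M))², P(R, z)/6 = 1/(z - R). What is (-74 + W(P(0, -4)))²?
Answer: 1444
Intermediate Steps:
P(R, z) = 6/(z - R)
W(M) = (M + 2*M*(3 + M))² (W(M) = (M + (3 + M)*(2*M))² = (M + 2*M*(3 + M))²)
(-74 + W(P(0, -4)))² = (-74 + (6/(-4 - 1*0))²*(7 + 2*(6/(-4 - 1*0)))²)² = (-74 + (6/(-4 + 0))²*(7 + 2*(6/(-4 + 0)))²)² = (-74 + (6/(-4))²*(7 + 2*(6/(-4)))²)² = (-74 + (6*(-¼))²*(7 + 2*(6*(-¼)))²)² = (-74 + (-3/2)²*(7 + 2*(-3/2))²)² = (-74 + 9*(7 - 3)²/4)² = (-74 + (9/4)*4²)² = (-74 + (9/4)*16)² = (-74 + 36)² = (-38)² = 1444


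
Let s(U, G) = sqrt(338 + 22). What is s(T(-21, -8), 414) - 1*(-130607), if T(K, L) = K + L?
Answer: 130607 + 6*sqrt(10) ≈ 1.3063e+5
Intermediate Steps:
s(U, G) = 6*sqrt(10) (s(U, G) = sqrt(360) = 6*sqrt(10))
s(T(-21, -8), 414) - 1*(-130607) = 6*sqrt(10) - 1*(-130607) = 6*sqrt(10) + 130607 = 130607 + 6*sqrt(10)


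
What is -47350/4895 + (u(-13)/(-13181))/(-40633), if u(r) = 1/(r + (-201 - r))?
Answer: -1019467263699289/105391599911367 ≈ -9.6731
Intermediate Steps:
u(r) = -1/201 (u(r) = 1/(-201) = -1/201)
-47350/4895 + (u(-13)/(-13181))/(-40633) = -47350/4895 - 1/201/(-13181)/(-40633) = -47350*1/4895 - 1/201*(-1/13181)*(-1/40633) = -9470/979 + (1/2649381)*(-1/40633) = -9470/979 - 1/107652298173 = -1019467263699289/105391599911367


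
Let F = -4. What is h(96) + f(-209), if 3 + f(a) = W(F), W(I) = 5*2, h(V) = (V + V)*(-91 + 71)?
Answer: -3833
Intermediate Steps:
h(V) = -40*V (h(V) = (2*V)*(-20) = -40*V)
W(I) = 10
f(a) = 7 (f(a) = -3 + 10 = 7)
h(96) + f(-209) = -40*96 + 7 = -3840 + 7 = -3833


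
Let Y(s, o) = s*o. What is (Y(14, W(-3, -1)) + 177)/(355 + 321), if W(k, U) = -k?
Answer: 219/676 ≈ 0.32396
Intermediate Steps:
Y(s, o) = o*s
(Y(14, W(-3, -1)) + 177)/(355 + 321) = (-1*(-3)*14 + 177)/(355 + 321) = (3*14 + 177)/676 = (42 + 177)*(1/676) = 219*(1/676) = 219/676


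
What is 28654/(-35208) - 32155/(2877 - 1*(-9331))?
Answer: -1699451/492912 ≈ -3.4478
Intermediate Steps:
28654/(-35208) - 32155/(2877 - 1*(-9331)) = 28654*(-1/35208) - 32155/(2877 + 9331) = -14327/17604 - 32155/12208 = -14327/17604 - 32155*1/12208 = -14327/17604 - 295/112 = -1699451/492912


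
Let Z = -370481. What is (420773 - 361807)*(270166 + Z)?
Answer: -5915174290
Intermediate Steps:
(420773 - 361807)*(270166 + Z) = (420773 - 361807)*(270166 - 370481) = 58966*(-100315) = -5915174290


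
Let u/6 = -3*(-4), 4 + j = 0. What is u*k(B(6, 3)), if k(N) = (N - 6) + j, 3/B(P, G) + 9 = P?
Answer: -792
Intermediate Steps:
B(P, G) = 3/(-9 + P)
j = -4 (j = -4 + 0 = -4)
k(N) = -10 + N (k(N) = (N - 6) - 4 = (-6 + N) - 4 = -10 + N)
u = 72 (u = 6*(-3*(-4)) = 6*12 = 72)
u*k(B(6, 3)) = 72*(-10 + 3/(-9 + 6)) = 72*(-10 + 3/(-3)) = 72*(-10 + 3*(-1/3)) = 72*(-10 - 1) = 72*(-11) = -792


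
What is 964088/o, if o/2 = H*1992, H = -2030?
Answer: -120511/1010940 ≈ -0.11921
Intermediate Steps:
o = -8087520 (o = 2*(-2030*1992) = 2*(-4043760) = -8087520)
964088/o = 964088/(-8087520) = 964088*(-1/8087520) = -120511/1010940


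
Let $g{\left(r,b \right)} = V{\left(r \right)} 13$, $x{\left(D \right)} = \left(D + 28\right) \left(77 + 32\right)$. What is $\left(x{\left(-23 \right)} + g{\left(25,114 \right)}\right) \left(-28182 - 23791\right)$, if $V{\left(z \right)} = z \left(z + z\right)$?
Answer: $-872886535$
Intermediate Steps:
$V{\left(z \right)} = 2 z^{2}$ ($V{\left(z \right)} = z 2 z = 2 z^{2}$)
$x{\left(D \right)} = 3052 + 109 D$ ($x{\left(D \right)} = \left(28 + D\right) 109 = 3052 + 109 D$)
$g{\left(r,b \right)} = 26 r^{2}$ ($g{\left(r,b \right)} = 2 r^{2} \cdot 13 = 26 r^{2}$)
$\left(x{\left(-23 \right)} + g{\left(25,114 \right)}\right) \left(-28182 - 23791\right) = \left(\left(3052 + 109 \left(-23\right)\right) + 26 \cdot 25^{2}\right) \left(-28182 - 23791\right) = \left(\left(3052 - 2507\right) + 26 \cdot 625\right) \left(-51973\right) = \left(545 + 16250\right) \left(-51973\right) = 16795 \left(-51973\right) = -872886535$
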